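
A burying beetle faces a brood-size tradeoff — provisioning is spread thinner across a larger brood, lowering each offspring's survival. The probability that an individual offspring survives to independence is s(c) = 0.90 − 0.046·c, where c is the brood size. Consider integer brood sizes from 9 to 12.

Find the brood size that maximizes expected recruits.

Expected recruits = c × s(c):
  c=9: 9 × 0.486 = 4.374
  c=10: 10 × 0.440 = 4.400
  c=11: 11 × 0.394 = 4.334
  c=12: 12 × 0.348 = 4.176
Maximum at c = 10 (4.400 recruits).

10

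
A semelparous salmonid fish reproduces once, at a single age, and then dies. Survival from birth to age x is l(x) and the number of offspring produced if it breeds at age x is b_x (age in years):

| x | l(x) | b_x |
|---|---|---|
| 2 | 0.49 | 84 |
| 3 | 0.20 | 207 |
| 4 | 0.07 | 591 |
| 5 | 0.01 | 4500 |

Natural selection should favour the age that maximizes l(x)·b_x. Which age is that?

Expected offspring if breeding at age x = l(x) × b_x:
  age 2: 0.49 × 84 = 41.160
  age 3: 0.20 × 207 = 41.400
  age 4: 0.07 × 591 = 41.370
  age 5: 0.01 × 4500 = 45.000
Maximum at age 5 (45.000).

5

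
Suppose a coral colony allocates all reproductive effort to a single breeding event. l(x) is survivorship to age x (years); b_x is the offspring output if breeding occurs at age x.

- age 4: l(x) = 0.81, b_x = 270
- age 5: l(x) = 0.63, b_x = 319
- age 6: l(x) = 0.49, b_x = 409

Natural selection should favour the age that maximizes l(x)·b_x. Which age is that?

Expected offspring if breeding at age x = l(x) × b_x:
  age 4: 0.81 × 270 = 218.700
  age 5: 0.63 × 319 = 200.970
  age 6: 0.49 × 409 = 200.410
Maximum at age 4 (218.700).

4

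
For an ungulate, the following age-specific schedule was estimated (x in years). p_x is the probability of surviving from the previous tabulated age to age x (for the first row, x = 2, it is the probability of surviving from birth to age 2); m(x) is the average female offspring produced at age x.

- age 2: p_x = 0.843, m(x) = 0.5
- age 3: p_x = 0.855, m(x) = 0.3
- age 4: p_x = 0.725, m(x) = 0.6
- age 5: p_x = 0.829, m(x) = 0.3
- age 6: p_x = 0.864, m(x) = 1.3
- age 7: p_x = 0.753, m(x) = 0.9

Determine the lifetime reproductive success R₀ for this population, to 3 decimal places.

Survivorship from birth: l_x = p_2·p_3·…·p_x.
  l_2 = 0.84300
  l_3 = 0.72076
  l_4 = 0.52255
  l_5 = 0.43320
  l_6 = 0.37428
  l_7 = 0.28184
R₀ = Σ l_x m(x):
  age 2: 0.84300 × 0.5 = 0.4215
  age 3: 0.72076 × 0.3 = 0.2162
  age 4: 0.52255 × 0.6 = 0.3135
  age 5: 0.43320 × 0.3 = 0.1300
  age 6: 0.37428 × 1.3 = 0.4866
  age 7: 0.28184 × 0.9 = 0.2537
R₀ = 0.4215 + 0.2162 + 0.3135 + 0.1300 + 0.4866 + 0.2537 = 1.8214

1.821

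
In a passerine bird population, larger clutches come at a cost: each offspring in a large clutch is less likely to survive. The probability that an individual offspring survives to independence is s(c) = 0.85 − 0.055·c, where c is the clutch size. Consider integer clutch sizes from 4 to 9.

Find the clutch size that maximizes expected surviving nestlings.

Expected surviving nestlings = c × s(c):
  c=4: 4 × 0.630 = 2.520
  c=5: 5 × 0.575 = 2.875
  c=6: 6 × 0.520 = 3.120
  c=7: 7 × 0.465 = 3.255
  c=8: 8 × 0.410 = 3.280
  c=9: 9 × 0.355 = 3.195
Maximum at c = 8 (3.280 surviving nestlings).

8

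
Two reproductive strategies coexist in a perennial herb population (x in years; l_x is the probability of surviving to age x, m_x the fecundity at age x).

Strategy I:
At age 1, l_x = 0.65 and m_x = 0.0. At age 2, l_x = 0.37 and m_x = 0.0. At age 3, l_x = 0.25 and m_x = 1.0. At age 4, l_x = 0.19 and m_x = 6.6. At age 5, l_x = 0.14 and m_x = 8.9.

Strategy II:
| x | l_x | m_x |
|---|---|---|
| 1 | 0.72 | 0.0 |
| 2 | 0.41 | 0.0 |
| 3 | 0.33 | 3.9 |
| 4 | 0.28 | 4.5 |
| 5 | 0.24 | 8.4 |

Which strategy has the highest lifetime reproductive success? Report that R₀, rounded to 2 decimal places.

Strategy I: R₀ = 0.65×0.0 + 0.37×0.0 + 0.25×1.0 + 0.19×6.6 + 0.14×8.9 = 2.7500
Strategy II: R₀ = 0.72×0.0 + 0.41×0.0 + 0.33×3.9 + 0.28×4.5 + 0.24×8.4 = 4.5630
Highest R₀: strategy II with 4.5630.

4.56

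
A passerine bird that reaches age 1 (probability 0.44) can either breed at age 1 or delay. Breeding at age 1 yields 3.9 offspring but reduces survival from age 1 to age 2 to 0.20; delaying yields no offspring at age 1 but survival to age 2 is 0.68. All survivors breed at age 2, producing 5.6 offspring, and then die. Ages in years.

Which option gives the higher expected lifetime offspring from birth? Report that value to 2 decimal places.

2.21

breed at age 1: R₀ = 0.44 × (3.9 + 0.20 × 5.6) = 0.44 × 5.0200 = 2.2088
delay to age 2: R₀ = 0.44 × (0.68 × 5.6) = 0.44 × 3.8080 = 1.6755
Higher: breed at age 1 (2.2088).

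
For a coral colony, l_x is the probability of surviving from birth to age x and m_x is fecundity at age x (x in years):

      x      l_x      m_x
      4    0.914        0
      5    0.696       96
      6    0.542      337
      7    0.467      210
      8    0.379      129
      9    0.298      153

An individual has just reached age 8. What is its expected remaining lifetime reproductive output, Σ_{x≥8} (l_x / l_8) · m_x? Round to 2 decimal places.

249.30

l_8 = 0.379. Conditional survival from age 8 to x is l_x / l_8.
  x=8: (0.379/0.379) × 129 = 129.0000
  x=9: (0.298/0.379) × 153 = 120.3008
Sum = 129.0000 + 120.3008 = 249.3008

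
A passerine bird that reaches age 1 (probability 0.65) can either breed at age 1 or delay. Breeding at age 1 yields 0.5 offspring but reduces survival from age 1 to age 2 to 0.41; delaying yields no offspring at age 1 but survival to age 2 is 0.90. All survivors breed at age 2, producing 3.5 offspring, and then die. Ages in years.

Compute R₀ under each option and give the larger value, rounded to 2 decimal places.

2.05

breed at age 1: R₀ = 0.65 × (0.5 + 0.41 × 3.5) = 0.65 × 1.9350 = 1.2577
delay to age 2: R₀ = 0.65 × (0.90 × 3.5) = 0.65 × 3.1500 = 2.0475
Higher: delay to age 2 (2.0475).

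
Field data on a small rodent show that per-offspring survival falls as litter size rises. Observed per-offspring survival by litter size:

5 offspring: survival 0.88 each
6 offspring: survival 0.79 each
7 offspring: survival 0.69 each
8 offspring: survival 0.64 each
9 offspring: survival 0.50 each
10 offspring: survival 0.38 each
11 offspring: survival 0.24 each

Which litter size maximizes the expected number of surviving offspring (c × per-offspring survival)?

Expected surviving offspring = c × s(c):
  c=5: 5 × 0.88 = 4.400
  c=6: 6 × 0.79 = 4.740
  c=7: 7 × 0.69 = 4.830
  c=8: 8 × 0.64 = 5.120
  c=9: 9 × 0.50 = 4.500
  c=10: 10 × 0.38 = 3.800
  c=11: 11 × 0.24 = 2.640
Maximum at c = 8 (5.120 surviving offspring).

8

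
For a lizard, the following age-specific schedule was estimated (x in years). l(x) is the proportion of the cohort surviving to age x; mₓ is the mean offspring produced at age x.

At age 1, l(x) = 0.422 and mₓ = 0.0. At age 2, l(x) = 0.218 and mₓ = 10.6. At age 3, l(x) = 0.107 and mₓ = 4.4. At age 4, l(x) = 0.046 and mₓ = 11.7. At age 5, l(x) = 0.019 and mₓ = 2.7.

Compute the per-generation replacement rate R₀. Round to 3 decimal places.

R₀ = Σ l(x) mₓ:
  age 1: 0.422 × 0.0 = 0.0000
  age 2: 0.218 × 10.6 = 2.3108
  age 3: 0.107 × 4.4 = 0.4708
  age 4: 0.046 × 11.7 = 0.5382
  age 5: 0.019 × 2.7 = 0.0513
R₀ = 0.0000 + 2.3108 + 0.4708 + 0.5382 + 0.0513 = 3.3711

3.371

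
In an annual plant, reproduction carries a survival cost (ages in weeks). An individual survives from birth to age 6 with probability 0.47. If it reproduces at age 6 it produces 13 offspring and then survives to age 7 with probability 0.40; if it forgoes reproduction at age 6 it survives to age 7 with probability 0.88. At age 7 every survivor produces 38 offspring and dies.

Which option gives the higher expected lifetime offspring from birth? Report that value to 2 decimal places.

15.72

breed at age 6: R₀ = 0.47 × (13 + 0.40 × 38) = 0.47 × 28.2000 = 13.2540
delay to age 7: R₀ = 0.47 × (0.88 × 38) = 0.47 × 33.4400 = 15.7168
Higher: delay to age 7 (15.7168).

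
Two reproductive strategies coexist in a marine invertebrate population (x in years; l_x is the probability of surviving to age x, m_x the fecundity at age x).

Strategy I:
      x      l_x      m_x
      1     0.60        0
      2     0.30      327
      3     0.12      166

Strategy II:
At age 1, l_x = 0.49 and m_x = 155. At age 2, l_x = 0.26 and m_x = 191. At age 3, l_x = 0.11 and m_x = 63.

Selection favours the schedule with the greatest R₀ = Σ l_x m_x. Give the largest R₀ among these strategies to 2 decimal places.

132.54

Strategy I: R₀ = 0.60×0 + 0.30×327 + 0.12×166 = 118.0200
Strategy II: R₀ = 0.49×155 + 0.26×191 + 0.11×63 = 132.5400
Highest R₀: strategy II with 132.5400.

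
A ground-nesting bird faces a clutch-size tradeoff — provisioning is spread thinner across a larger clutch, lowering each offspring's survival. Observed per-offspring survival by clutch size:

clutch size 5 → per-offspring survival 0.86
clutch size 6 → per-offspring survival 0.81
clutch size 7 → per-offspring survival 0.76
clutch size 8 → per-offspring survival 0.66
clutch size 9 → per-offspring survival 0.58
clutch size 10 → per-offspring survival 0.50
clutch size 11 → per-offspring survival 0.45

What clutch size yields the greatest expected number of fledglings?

Expected fledglings = c × s(c):
  c=5: 5 × 0.86 = 4.300
  c=6: 6 × 0.81 = 4.860
  c=7: 7 × 0.76 = 5.320
  c=8: 8 × 0.66 = 5.280
  c=9: 9 × 0.58 = 5.220
  c=10: 10 × 0.50 = 5.000
  c=11: 11 × 0.45 = 4.950
Maximum at c = 7 (5.320 fledglings).

7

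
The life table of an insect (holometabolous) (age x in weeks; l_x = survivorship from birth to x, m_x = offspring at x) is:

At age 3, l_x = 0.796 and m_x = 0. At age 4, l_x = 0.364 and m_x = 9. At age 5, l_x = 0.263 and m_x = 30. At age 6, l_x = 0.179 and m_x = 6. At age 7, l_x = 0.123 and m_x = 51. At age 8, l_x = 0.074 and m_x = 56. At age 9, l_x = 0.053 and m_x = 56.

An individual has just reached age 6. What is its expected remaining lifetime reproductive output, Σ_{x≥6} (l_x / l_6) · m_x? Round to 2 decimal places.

l_6 = 0.179. Conditional survival from age 6 to x is l_x / l_6.
  x=6: (0.179/0.179) × 6 = 6.0000
  x=7: (0.123/0.179) × 51 = 35.0447
  x=8: (0.074/0.179) × 56 = 23.1508
  x=9: (0.053/0.179) × 56 = 16.5810
Sum = 6.0000 + 35.0447 + 23.1508 + 16.5810 = 80.7765

80.78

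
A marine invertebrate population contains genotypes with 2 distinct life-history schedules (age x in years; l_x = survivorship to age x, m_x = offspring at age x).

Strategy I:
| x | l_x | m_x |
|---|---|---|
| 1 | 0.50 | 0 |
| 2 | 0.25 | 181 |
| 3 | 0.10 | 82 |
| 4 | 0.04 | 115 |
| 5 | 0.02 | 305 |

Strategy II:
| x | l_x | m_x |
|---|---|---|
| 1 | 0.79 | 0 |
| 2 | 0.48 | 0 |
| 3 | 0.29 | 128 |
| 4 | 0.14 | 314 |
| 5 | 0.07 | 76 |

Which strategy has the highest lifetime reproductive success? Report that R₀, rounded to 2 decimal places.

Strategy I: R₀ = 0.50×0 + 0.25×181 + 0.10×82 + 0.04×115 + 0.02×305 = 64.1500
Strategy II: R₀ = 0.79×0 + 0.48×0 + 0.29×128 + 0.14×314 + 0.07×76 = 86.4000
Highest R₀: strategy II with 86.4000.

86.40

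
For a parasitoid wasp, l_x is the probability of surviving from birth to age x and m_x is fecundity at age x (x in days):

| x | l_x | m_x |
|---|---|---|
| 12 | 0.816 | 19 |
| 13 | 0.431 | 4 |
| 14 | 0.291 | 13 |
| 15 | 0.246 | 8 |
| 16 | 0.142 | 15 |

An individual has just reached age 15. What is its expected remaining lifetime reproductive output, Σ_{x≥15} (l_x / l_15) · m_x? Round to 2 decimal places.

16.66

l_15 = 0.246. Conditional survival from age 15 to x is l_x / l_15.
  x=15: (0.246/0.246) × 8 = 8.0000
  x=16: (0.142/0.246) × 15 = 8.6585
Sum = 8.0000 + 8.6585 = 16.6585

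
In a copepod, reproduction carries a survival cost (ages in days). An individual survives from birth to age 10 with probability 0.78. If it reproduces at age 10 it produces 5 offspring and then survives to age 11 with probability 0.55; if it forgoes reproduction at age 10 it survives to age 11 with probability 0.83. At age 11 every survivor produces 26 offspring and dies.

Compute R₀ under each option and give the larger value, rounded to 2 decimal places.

breed at age 10: R₀ = 0.78 × (5 + 0.55 × 26) = 0.78 × 19.3000 = 15.0540
delay to age 11: R₀ = 0.78 × (0.83 × 26) = 0.78 × 21.5800 = 16.8324
Higher: delay to age 11 (16.8324).

16.83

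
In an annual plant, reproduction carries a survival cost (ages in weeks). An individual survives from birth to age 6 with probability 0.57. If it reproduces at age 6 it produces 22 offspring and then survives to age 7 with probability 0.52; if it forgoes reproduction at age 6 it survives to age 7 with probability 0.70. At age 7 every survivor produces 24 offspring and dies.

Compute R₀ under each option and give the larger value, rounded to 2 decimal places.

19.65

breed at age 6: R₀ = 0.57 × (22 + 0.52 × 24) = 0.57 × 34.4800 = 19.6536
delay to age 7: R₀ = 0.57 × (0.70 × 24) = 0.57 × 16.8000 = 9.5760
Higher: breed at age 6 (19.6536).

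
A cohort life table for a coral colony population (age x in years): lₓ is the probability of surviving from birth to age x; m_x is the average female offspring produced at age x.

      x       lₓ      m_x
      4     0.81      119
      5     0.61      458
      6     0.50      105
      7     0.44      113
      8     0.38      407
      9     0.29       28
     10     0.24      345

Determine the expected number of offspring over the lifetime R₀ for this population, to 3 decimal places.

R₀ = Σ lₓ m_x:
  age 4: 0.81 × 119 = 96.3900
  age 5: 0.61 × 458 = 279.3800
  age 6: 0.50 × 105 = 52.5000
  age 7: 0.44 × 113 = 49.7200
  age 8: 0.38 × 407 = 154.6600
  age 9: 0.29 × 28 = 8.1200
  age 10: 0.24 × 345 = 82.8000
R₀ = 96.3900 + 279.3800 + 52.5000 + 49.7200 + 154.6600 + 8.1200 + 82.8000 = 723.5700

723.570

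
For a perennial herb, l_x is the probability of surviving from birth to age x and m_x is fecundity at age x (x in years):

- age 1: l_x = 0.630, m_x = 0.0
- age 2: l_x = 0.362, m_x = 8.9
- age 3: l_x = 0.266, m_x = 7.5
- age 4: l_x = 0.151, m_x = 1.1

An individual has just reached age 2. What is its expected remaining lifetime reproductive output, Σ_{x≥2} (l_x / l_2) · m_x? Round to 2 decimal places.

l_2 = 0.362. Conditional survival from age 2 to x is l_x / l_2.
  x=2: (0.362/0.362) × 8.9 = 8.9000
  x=3: (0.266/0.362) × 7.5 = 5.5110
  x=4: (0.151/0.362) × 1.1 = 0.4588
Sum = 8.9000 + 5.5110 + 0.4588 = 14.8699

14.87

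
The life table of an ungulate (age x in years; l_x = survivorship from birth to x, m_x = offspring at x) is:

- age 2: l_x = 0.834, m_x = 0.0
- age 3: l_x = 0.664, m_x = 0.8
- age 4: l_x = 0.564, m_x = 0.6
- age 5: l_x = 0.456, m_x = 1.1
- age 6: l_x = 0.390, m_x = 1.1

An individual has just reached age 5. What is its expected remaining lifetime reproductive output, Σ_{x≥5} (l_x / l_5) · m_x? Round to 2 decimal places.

l_5 = 0.456. Conditional survival from age 5 to x is l_x / l_5.
  x=5: (0.456/0.456) × 1.1 = 1.1000
  x=6: (0.390/0.456) × 1.1 = 0.9408
Sum = 1.1000 + 0.9408 = 2.0408

2.04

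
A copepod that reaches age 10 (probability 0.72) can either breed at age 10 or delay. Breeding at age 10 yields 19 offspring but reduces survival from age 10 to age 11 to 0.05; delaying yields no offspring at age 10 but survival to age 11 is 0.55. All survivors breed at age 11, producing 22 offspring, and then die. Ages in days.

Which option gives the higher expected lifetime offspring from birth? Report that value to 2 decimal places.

breed at age 10: R₀ = 0.72 × (19 + 0.05 × 22) = 0.72 × 20.1000 = 14.4720
delay to age 11: R₀ = 0.72 × (0.55 × 22) = 0.72 × 12.1000 = 8.7120
Higher: breed at age 10 (14.4720).

14.47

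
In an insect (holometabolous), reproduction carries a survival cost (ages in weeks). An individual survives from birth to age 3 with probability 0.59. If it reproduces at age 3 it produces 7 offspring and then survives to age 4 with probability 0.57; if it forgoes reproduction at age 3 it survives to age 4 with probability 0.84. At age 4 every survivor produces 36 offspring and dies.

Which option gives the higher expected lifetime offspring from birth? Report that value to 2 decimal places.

breed at age 3: R₀ = 0.59 × (7 + 0.57 × 36) = 0.59 × 27.5200 = 16.2368
delay to age 4: R₀ = 0.59 × (0.84 × 36) = 0.59 × 30.2400 = 17.8416
Higher: delay to age 4 (17.8416).

17.84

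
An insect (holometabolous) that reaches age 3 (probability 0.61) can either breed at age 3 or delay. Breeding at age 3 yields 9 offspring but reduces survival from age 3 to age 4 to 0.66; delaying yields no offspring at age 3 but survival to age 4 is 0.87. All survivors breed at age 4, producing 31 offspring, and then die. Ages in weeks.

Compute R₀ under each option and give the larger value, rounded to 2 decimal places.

17.97

breed at age 3: R₀ = 0.61 × (9 + 0.66 × 31) = 0.61 × 29.4600 = 17.9706
delay to age 4: R₀ = 0.61 × (0.87 × 31) = 0.61 × 26.9700 = 16.4517
Higher: breed at age 3 (17.9706).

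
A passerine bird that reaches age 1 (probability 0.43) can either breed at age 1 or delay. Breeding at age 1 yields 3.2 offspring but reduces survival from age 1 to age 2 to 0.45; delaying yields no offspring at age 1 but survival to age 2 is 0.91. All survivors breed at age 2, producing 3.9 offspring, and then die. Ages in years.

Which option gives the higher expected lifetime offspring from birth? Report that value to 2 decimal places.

2.13

breed at age 1: R₀ = 0.43 × (3.2 + 0.45 × 3.9) = 0.43 × 4.9550 = 2.1307
delay to age 2: R₀ = 0.43 × (0.91 × 3.9) = 0.43 × 3.5490 = 1.5261
Higher: breed at age 1 (2.1307).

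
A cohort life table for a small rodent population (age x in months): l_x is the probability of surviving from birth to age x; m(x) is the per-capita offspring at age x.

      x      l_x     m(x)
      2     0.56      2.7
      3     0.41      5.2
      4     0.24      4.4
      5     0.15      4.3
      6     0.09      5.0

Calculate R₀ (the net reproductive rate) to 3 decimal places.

R₀ = Σ l_x m(x):
  age 2: 0.56 × 2.7 = 1.5120
  age 3: 0.41 × 5.2 = 2.1320
  age 4: 0.24 × 4.4 = 1.0560
  age 5: 0.15 × 4.3 = 0.6450
  age 6: 0.09 × 5.0 = 0.4500
R₀ = 1.5120 + 2.1320 + 1.0560 + 0.6450 + 0.4500 = 5.7950

5.795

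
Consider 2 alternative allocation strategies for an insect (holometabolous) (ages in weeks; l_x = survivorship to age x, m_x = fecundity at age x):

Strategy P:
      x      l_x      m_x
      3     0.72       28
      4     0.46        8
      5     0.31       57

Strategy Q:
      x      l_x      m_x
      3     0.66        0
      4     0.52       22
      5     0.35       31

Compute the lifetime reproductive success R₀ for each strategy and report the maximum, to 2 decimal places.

41.51

Strategy P: R₀ = 0.72×28 + 0.46×8 + 0.31×57 = 41.5100
Strategy Q: R₀ = 0.66×0 + 0.52×22 + 0.35×31 = 22.2900
Highest R₀: strategy P with 41.5100.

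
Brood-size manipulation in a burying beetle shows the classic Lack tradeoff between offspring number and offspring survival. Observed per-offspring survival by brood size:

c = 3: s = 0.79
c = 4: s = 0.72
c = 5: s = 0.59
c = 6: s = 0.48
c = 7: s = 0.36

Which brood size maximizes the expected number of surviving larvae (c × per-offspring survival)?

Expected surviving larvae = c × s(c):
  c=3: 3 × 0.79 = 2.370
  c=4: 4 × 0.72 = 2.880
  c=5: 5 × 0.59 = 2.950
  c=6: 6 × 0.48 = 2.880
  c=7: 7 × 0.36 = 2.520
Maximum at c = 5 (2.950 surviving larvae).

5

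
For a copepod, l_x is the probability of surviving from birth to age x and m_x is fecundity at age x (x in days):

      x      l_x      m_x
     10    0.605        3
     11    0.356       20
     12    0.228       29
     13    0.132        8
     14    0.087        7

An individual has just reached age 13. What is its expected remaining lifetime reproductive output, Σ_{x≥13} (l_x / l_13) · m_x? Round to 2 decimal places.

12.61

l_13 = 0.132. Conditional survival from age 13 to x is l_x / l_13.
  x=13: (0.132/0.132) × 8 = 8.0000
  x=14: (0.087/0.132) × 7 = 4.6136
Sum = 8.0000 + 4.6136 = 12.6136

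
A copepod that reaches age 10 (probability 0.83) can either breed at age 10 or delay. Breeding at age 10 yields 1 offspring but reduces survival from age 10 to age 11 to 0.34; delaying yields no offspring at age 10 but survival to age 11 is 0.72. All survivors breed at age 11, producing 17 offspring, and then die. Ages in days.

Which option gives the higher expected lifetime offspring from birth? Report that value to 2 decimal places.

breed at age 10: R₀ = 0.83 × (1 + 0.34 × 17) = 0.83 × 6.7800 = 5.6274
delay to age 11: R₀ = 0.83 × (0.72 × 17) = 0.83 × 12.2400 = 10.1592
Higher: delay to age 11 (10.1592).

10.16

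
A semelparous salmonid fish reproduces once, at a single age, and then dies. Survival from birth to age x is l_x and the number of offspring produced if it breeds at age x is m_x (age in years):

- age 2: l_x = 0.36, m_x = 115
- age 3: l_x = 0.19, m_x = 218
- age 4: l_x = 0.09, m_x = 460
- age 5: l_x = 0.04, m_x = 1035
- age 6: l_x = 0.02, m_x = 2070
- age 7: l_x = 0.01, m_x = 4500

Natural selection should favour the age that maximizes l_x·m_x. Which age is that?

Expected offspring if breeding at age x = l_x × m_x:
  age 2: 0.36 × 115 = 41.400
  age 3: 0.19 × 218 = 41.420
  age 4: 0.09 × 460 = 41.400
  age 5: 0.04 × 1035 = 41.400
  age 6: 0.02 × 2070 = 41.400
  age 7: 0.01 × 4500 = 45.000
Maximum at age 7 (45.000).

7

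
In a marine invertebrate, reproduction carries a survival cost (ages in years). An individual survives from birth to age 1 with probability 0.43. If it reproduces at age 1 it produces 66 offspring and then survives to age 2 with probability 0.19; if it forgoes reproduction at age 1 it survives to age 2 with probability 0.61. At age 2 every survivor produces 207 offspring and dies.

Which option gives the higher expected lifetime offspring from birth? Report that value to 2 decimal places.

breed at age 1: R₀ = 0.43 × (66 + 0.19 × 207) = 0.43 × 105.3300 = 45.2919
delay to age 2: R₀ = 0.43 × (0.61 × 207) = 0.43 × 126.2700 = 54.2961
Higher: delay to age 2 (54.2961).

54.30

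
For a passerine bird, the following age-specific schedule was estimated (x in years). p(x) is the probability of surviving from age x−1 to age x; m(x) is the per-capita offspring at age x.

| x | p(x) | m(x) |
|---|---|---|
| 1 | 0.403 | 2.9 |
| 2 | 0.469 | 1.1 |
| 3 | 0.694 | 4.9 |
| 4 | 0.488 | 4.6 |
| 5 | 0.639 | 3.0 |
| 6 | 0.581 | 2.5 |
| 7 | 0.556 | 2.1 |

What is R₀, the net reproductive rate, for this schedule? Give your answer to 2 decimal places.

Survivorship from birth: l_x = p_1·p_2·…·p_x.
  l_1 = 0.40300
  l_2 = 0.18901
  l_3 = 0.13117
  l_4 = 0.06401
  l_5 = 0.04090
  l_6 = 0.02376
  l_7 = 0.01321
R₀ = Σ l_x m(x):
  age 1: 0.40300 × 2.9 = 1.1687
  age 2: 0.18901 × 1.1 = 0.2079
  age 3: 0.13117 × 4.9 = 0.6427
  age 4: 0.06401 × 4.6 = 0.2944
  age 5: 0.04090 × 3.0 = 0.1227
  age 6: 0.02376 × 2.5 = 0.0594
  age 7: 0.01321 × 2.1 = 0.0277
R₀ = 1.1687 + 0.2079 + 0.6427 + 0.2944 + 0.1227 + 0.0594 + 0.0277 = 2.5236

2.52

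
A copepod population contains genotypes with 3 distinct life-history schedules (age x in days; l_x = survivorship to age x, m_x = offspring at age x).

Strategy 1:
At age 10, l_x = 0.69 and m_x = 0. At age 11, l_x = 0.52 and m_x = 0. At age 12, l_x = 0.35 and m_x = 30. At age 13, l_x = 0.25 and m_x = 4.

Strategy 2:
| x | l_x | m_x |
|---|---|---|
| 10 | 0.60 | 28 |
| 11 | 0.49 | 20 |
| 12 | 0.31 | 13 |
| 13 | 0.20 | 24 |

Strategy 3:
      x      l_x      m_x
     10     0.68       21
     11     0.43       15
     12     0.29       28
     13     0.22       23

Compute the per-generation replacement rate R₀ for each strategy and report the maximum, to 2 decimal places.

35.43

Strategy 1: R₀ = 0.69×0 + 0.52×0 + 0.35×30 + 0.25×4 = 11.5000
Strategy 2: R₀ = 0.60×28 + 0.49×20 + 0.31×13 + 0.20×24 = 35.4300
Strategy 3: R₀ = 0.68×21 + 0.43×15 + 0.29×28 + 0.22×23 = 33.9100
Highest R₀: strategy 2 with 35.4300.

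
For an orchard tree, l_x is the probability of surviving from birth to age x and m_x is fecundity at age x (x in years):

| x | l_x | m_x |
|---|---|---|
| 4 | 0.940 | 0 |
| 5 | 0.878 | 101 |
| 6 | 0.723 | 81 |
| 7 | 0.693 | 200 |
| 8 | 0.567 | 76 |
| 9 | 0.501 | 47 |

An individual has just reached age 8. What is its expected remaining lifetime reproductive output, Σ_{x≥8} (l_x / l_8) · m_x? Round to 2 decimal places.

117.53

l_8 = 0.567. Conditional survival from age 8 to x is l_x / l_8.
  x=8: (0.567/0.567) × 76 = 76.0000
  x=9: (0.501/0.567) × 47 = 41.5291
Sum = 76.0000 + 41.5291 = 117.5291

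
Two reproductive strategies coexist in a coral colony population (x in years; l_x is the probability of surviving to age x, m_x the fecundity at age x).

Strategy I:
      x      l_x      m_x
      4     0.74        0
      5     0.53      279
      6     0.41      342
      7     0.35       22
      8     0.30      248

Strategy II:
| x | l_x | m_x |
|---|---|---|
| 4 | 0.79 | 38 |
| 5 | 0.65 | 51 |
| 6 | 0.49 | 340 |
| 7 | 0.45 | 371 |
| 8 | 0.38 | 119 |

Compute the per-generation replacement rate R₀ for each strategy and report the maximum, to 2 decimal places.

441.94

Strategy I: R₀ = 0.74×0 + 0.53×279 + 0.41×342 + 0.35×22 + 0.30×248 = 370.1900
Strategy II: R₀ = 0.79×38 + 0.65×51 + 0.49×340 + 0.45×371 + 0.38×119 = 441.9400
Highest R₀: strategy II with 441.9400.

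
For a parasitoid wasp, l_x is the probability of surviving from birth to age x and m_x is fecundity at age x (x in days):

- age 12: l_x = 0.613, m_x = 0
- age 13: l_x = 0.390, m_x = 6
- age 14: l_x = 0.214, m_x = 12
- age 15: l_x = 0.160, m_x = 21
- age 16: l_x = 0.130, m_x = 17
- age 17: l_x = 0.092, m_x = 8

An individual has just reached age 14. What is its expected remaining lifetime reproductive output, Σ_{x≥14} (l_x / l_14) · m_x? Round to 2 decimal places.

41.47

l_14 = 0.214. Conditional survival from age 14 to x is l_x / l_14.
  x=14: (0.214/0.214) × 12 = 12.0000
  x=15: (0.160/0.214) × 21 = 15.7009
  x=16: (0.130/0.214) × 17 = 10.3271
  x=17: (0.092/0.214) × 8 = 3.4393
Sum = 12.0000 + 15.7009 + 10.3271 + 3.4393 = 41.4673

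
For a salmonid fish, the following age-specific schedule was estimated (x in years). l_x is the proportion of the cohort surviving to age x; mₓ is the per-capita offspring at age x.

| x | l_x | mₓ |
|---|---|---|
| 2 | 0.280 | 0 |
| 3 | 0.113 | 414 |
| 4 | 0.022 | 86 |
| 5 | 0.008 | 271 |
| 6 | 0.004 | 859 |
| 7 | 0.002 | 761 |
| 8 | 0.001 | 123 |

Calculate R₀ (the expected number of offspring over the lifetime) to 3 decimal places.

R₀ = Σ l_x mₓ:
  age 2: 0.280 × 0 = 0.0000
  age 3: 0.113 × 414 = 46.7820
  age 4: 0.022 × 86 = 1.8920
  age 5: 0.008 × 271 = 2.1680
  age 6: 0.004 × 859 = 3.4360
  age 7: 0.002 × 761 = 1.5220
  age 8: 0.001 × 123 = 0.1230
R₀ = 0.0000 + 46.7820 + 1.8920 + 2.1680 + 3.4360 + 1.5220 + 0.1230 = 55.9230

55.923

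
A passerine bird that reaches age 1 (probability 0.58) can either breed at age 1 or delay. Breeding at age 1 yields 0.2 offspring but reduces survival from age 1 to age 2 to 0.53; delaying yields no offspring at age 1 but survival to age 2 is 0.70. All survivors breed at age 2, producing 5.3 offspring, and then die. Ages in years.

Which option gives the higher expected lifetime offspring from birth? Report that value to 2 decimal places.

2.15

breed at age 1: R₀ = 0.58 × (0.2 + 0.53 × 5.3) = 0.58 × 3.0090 = 1.7452
delay to age 2: R₀ = 0.58 × (0.70 × 5.3) = 0.58 × 3.7100 = 2.1518
Higher: delay to age 2 (2.1518).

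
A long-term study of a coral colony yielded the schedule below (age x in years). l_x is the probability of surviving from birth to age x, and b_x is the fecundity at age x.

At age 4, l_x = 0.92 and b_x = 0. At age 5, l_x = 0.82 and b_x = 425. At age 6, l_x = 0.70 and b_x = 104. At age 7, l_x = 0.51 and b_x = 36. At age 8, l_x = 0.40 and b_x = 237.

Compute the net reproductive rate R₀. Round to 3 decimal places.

R₀ = Σ l_x b_x:
  age 4: 0.92 × 0 = 0.0000
  age 5: 0.82 × 425 = 348.5000
  age 6: 0.70 × 104 = 72.8000
  age 7: 0.51 × 36 = 18.3600
  age 8: 0.40 × 237 = 94.8000
R₀ = 0.0000 + 348.5000 + 72.8000 + 18.3600 + 94.8000 = 534.4600

534.460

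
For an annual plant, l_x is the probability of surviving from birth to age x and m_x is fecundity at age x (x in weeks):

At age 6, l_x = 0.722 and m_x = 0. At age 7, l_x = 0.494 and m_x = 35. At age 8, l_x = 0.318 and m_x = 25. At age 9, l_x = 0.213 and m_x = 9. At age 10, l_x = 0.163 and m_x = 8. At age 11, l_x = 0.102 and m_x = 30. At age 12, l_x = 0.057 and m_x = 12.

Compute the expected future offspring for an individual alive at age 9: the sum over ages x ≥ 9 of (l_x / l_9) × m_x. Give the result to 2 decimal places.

32.70

l_9 = 0.213. Conditional survival from age 9 to x is l_x / l_9.
  x=9: (0.213/0.213) × 9 = 9.0000
  x=10: (0.163/0.213) × 8 = 6.1221
  x=11: (0.102/0.213) × 30 = 14.3662
  x=12: (0.057/0.213) × 12 = 3.2113
Sum = 9.0000 + 6.1221 + 14.3662 + 3.2113 = 32.6995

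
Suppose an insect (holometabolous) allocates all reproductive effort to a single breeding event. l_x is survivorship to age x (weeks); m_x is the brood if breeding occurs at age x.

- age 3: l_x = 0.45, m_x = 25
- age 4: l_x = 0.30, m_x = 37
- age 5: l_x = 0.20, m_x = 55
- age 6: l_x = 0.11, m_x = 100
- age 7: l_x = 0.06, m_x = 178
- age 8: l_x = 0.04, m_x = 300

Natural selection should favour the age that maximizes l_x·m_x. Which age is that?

Expected offspring if breeding at age x = l_x × m_x:
  age 3: 0.45 × 25 = 11.250
  age 4: 0.30 × 37 = 11.100
  age 5: 0.20 × 55 = 11.000
  age 6: 0.11 × 100 = 11.000
  age 7: 0.06 × 178 = 10.680
  age 8: 0.04 × 300 = 12.000
Maximum at age 8 (12.000).

8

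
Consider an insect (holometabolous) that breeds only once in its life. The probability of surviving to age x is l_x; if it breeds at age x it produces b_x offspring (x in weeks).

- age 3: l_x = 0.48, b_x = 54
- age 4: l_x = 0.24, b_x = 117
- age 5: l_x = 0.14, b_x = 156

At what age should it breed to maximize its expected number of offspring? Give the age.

Expected offspring if breeding at age x = l_x × b_x:
  age 3: 0.48 × 54 = 25.920
  age 4: 0.24 × 117 = 28.080
  age 5: 0.14 × 156 = 21.840
Maximum at age 4 (28.080).

4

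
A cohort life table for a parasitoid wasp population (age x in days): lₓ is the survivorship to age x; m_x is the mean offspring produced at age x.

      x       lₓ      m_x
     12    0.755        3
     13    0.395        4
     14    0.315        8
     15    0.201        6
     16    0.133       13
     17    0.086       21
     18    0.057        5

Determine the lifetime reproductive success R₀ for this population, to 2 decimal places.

11.39

R₀ = Σ lₓ m_x:
  age 12: 0.755 × 3 = 2.2650
  age 13: 0.395 × 4 = 1.5800
  age 14: 0.315 × 8 = 2.5200
  age 15: 0.201 × 6 = 1.2060
  age 16: 0.133 × 13 = 1.7290
  age 17: 0.086 × 21 = 1.8060
  age 18: 0.057 × 5 = 0.2850
R₀ = 2.2650 + 1.5800 + 2.5200 + 1.2060 + 1.7290 + 1.8060 + 0.2850 = 11.3910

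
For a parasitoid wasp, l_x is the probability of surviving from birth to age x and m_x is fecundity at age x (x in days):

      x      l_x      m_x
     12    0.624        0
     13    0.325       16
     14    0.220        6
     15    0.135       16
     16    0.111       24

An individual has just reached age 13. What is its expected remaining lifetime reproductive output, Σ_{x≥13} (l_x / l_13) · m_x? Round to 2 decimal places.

34.90

l_13 = 0.325. Conditional survival from age 13 to x is l_x / l_13.
  x=13: (0.325/0.325) × 16 = 16.0000
  x=14: (0.220/0.325) × 6 = 4.0615
  x=15: (0.135/0.325) × 16 = 6.6462
  x=16: (0.111/0.325) × 24 = 8.1969
Sum = 16.0000 + 4.0615 + 6.6462 + 8.1969 = 34.9046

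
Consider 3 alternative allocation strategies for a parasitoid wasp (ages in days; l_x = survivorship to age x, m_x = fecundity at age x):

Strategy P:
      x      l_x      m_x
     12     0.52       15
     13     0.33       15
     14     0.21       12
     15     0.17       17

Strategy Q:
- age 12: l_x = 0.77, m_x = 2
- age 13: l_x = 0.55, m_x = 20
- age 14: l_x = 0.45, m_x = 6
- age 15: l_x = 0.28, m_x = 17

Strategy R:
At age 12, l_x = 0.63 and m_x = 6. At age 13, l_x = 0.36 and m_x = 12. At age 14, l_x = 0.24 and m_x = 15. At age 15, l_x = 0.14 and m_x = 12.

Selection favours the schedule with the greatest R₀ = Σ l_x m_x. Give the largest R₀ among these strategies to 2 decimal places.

20.00

Strategy P: R₀ = 0.52×15 + 0.33×15 + 0.21×12 + 0.17×17 = 18.1600
Strategy Q: R₀ = 0.77×2 + 0.55×20 + 0.45×6 + 0.28×17 = 20.0000
Strategy R: R₀ = 0.63×6 + 0.36×12 + 0.24×15 + 0.14×12 = 13.3800
Highest R₀: strategy Q with 20.0000.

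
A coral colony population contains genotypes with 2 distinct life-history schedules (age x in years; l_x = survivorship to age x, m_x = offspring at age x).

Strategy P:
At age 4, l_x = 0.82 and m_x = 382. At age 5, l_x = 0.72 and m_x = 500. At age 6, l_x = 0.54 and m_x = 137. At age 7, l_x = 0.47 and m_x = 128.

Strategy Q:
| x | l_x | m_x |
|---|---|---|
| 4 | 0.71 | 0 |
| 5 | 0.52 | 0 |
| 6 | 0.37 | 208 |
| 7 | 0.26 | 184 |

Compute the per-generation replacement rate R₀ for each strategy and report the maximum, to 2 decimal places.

Strategy P: R₀ = 0.82×382 + 0.72×500 + 0.54×137 + 0.47×128 = 807.3800
Strategy Q: R₀ = 0.71×0 + 0.52×0 + 0.37×208 + 0.26×184 = 124.8000
Highest R₀: strategy P with 807.3800.

807.38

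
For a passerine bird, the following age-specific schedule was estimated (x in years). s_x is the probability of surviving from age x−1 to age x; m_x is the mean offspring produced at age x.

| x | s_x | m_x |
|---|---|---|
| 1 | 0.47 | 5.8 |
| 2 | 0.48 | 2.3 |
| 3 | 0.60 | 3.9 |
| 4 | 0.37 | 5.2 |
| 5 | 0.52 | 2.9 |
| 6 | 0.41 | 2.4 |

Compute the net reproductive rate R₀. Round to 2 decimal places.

4.13

Survivorship from birth: l_x = s_1·s_2·…·s_x.
  l_1 = 0.47000
  l_2 = 0.22560
  l_3 = 0.13536
  l_4 = 0.05008
  l_5 = 0.02604
  l_6 = 0.01068
R₀ = Σ l_x m_x:
  age 1: 0.47000 × 5.8 = 2.7260
  age 2: 0.22560 × 2.3 = 0.5189
  age 3: 0.13536 × 3.9 = 0.5279
  age 4: 0.05008 × 5.2 = 0.2604
  age 5: 0.02604 × 2.9 = 0.0755
  age 6: 0.01068 × 2.4 = 0.0256
R₀ = 2.7260 + 0.5189 + 0.5279 + 0.2604 + 0.0755 + 0.0256 = 4.1343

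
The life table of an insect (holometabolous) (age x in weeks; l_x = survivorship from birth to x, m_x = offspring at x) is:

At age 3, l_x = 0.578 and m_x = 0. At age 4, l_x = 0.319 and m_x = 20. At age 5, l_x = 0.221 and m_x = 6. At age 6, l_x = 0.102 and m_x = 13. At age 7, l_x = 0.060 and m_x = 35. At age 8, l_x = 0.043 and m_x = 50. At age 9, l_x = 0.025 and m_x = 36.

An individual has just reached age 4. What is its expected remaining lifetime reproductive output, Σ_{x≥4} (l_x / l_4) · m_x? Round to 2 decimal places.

l_4 = 0.319. Conditional survival from age 4 to x is l_x / l_4.
  x=4: (0.319/0.319) × 20 = 20.0000
  x=5: (0.221/0.319) × 6 = 4.1567
  x=6: (0.102/0.319) × 13 = 4.1567
  x=7: (0.060/0.319) × 35 = 6.5831
  x=8: (0.043/0.319) × 50 = 6.7398
  x=9: (0.025/0.319) × 36 = 2.8213
Sum = 20.0000 + 4.1567 + 4.1567 + 6.5831 + 6.7398 + 2.8213 = 44.4577

44.46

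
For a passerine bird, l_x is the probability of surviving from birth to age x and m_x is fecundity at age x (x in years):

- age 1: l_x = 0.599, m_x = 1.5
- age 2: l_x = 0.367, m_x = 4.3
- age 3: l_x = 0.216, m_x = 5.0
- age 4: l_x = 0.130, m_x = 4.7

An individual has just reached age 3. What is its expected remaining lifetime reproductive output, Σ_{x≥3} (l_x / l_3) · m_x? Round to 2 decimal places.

l_3 = 0.216. Conditional survival from age 3 to x is l_x / l_3.
  x=3: (0.216/0.216) × 5.0 = 5.0000
  x=4: (0.130/0.216) × 4.7 = 2.8287
Sum = 5.0000 + 2.8287 = 7.8287

7.83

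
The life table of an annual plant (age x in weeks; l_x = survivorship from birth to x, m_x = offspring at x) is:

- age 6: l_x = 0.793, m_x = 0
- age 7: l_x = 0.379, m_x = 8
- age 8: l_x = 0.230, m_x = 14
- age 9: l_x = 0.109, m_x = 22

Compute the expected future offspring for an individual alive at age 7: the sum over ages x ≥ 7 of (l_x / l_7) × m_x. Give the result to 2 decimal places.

l_7 = 0.379. Conditional survival from age 7 to x is l_x / l_7.
  x=7: (0.379/0.379) × 8 = 8.0000
  x=8: (0.230/0.379) × 14 = 8.4960
  x=9: (0.109/0.379) × 22 = 6.3272
Sum = 8.0000 + 8.4960 + 6.3272 = 22.8232

22.82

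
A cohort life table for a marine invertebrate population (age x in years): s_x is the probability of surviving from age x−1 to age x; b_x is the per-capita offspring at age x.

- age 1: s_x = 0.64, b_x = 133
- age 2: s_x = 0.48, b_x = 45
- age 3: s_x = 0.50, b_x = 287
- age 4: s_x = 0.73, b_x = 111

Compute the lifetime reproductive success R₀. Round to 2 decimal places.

Survivorship from birth: l_x = s_1·s_2·…·s_x.
  l_1 = 0.64000
  l_2 = 0.30720
  l_3 = 0.15360
  l_4 = 0.11213
R₀ = Σ l_x b_x:
  age 1: 0.64000 × 133 = 85.1200
  age 2: 0.30720 × 45 = 13.8240
  age 3: 0.15360 × 287 = 44.0832
  age 4: 0.11213 × 111 = 12.4464
R₀ = 85.1200 + 13.8240 + 44.0832 + 12.4464 = 155.4736

155.47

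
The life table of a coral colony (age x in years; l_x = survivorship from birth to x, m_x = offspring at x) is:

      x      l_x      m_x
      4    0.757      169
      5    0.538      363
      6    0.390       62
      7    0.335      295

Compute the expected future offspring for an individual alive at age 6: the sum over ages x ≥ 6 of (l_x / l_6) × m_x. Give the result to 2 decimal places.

l_6 = 0.390. Conditional survival from age 6 to x is l_x / l_6.
  x=6: (0.390/0.390) × 62 = 62.0000
  x=7: (0.335/0.390) × 295 = 253.3974
Sum = 62.0000 + 253.3974 = 315.3974

315.40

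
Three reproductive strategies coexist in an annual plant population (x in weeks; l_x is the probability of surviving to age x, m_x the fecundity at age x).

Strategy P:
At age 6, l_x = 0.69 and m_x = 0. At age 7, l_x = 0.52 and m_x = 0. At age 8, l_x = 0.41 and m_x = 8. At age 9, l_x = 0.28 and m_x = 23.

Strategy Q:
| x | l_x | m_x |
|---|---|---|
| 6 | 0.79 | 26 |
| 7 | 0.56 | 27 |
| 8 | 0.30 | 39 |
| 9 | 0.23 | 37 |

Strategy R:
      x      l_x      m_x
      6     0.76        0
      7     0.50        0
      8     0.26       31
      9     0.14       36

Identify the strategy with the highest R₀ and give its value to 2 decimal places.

55.87

Strategy P: R₀ = 0.69×0 + 0.52×0 + 0.41×8 + 0.28×23 = 9.7200
Strategy Q: R₀ = 0.79×26 + 0.56×27 + 0.30×39 + 0.23×37 = 55.8700
Strategy R: R₀ = 0.76×0 + 0.50×0 + 0.26×31 + 0.14×36 = 13.1000
Highest R₀: strategy Q with 55.8700.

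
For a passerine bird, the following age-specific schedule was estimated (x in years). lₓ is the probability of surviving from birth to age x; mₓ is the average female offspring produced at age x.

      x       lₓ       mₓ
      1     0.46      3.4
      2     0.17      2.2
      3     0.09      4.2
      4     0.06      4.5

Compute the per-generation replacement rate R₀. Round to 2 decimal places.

2.59

R₀ = Σ lₓ mₓ:
  age 1: 0.46 × 3.4 = 1.5640
  age 2: 0.17 × 2.2 = 0.3740
  age 3: 0.09 × 4.2 = 0.3780
  age 4: 0.06 × 4.5 = 0.2700
R₀ = 1.5640 + 0.3740 + 0.3780 + 0.2700 = 2.5860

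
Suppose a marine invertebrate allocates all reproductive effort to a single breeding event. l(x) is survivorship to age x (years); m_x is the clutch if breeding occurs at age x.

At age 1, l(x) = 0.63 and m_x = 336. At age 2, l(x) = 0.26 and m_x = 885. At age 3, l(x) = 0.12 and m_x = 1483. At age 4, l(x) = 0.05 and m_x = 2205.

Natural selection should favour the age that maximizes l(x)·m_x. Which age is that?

Expected offspring if breeding at age x = l(x) × m_x:
  age 1: 0.63 × 336 = 211.680
  age 2: 0.26 × 885 = 230.100
  age 3: 0.12 × 1483 = 177.960
  age 4: 0.05 × 2205 = 110.250
Maximum at age 2 (230.100).

2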